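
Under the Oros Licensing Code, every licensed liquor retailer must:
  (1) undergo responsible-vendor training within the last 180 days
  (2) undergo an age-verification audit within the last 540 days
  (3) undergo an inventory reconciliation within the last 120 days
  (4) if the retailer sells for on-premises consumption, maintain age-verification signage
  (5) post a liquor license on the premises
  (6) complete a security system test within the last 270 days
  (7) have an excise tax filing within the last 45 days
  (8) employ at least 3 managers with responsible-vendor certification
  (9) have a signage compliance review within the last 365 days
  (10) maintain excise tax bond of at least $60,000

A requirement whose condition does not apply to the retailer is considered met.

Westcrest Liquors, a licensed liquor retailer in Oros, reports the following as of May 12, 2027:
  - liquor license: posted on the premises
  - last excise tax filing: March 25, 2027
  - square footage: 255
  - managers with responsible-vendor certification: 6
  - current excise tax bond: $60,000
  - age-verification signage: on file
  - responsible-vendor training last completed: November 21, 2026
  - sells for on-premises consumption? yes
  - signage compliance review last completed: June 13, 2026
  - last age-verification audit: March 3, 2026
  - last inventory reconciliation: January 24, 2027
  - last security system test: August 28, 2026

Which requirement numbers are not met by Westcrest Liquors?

1. responsible-vendor training 172 days ago vs limit 180 → met
2. age-verification audit 435 days ago vs limit 540 → met
3. inventory reconciliation 108 days ago vs limit 120 → met
4. condition 'sells for on-premises consumption' holds; age-verification signage present → met
5. liquor license present → met
6. security system test 257 days ago vs limit 270 → met
7. excise tax filing 48 days ago vs limit 45 → not met
8. managers with responsible-vendor certification 6 ≥ 3 → met
9. signage compliance review 333 days ago vs limit 365 → met
10. excise tax bond $60,000 ≥ $60,000 → met
Not met: 7

7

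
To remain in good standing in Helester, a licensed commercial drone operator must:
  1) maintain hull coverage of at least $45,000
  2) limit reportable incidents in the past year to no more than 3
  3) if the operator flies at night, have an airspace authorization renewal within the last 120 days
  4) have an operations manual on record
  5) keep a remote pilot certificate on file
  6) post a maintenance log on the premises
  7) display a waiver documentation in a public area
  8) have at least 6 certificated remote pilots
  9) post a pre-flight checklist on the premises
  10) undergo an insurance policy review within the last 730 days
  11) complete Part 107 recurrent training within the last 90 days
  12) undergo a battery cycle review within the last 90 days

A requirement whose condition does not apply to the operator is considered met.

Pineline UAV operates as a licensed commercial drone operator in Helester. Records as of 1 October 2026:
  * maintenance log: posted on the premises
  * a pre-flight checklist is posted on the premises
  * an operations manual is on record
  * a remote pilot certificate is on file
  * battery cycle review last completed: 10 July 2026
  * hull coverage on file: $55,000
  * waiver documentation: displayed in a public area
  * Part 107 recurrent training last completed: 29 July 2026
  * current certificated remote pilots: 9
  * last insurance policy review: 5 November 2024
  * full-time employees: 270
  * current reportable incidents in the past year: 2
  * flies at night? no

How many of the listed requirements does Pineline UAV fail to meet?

0

1. hull coverage $55,000 ≥ $45,000 → met
2. reportable incidents in the past year 2 ≤ 3 → met
3. condition 'flies at night' does not hold → requirement n/a → met
4. operations manual present → met
5. remote pilot certificate present → met
6. maintenance log present → met
7. waiver documentation present → met
8. certificated remote pilots 9 ≥ 6 → met
9. pre-flight checklist present → met
10. insurance policy review 695 days ago vs limit 730 → met
11. Part 107 recurrent training 64 days ago vs limit 90 → met
12. battery cycle review 83 days ago vs limit 90 → met
Not met: 0 of 12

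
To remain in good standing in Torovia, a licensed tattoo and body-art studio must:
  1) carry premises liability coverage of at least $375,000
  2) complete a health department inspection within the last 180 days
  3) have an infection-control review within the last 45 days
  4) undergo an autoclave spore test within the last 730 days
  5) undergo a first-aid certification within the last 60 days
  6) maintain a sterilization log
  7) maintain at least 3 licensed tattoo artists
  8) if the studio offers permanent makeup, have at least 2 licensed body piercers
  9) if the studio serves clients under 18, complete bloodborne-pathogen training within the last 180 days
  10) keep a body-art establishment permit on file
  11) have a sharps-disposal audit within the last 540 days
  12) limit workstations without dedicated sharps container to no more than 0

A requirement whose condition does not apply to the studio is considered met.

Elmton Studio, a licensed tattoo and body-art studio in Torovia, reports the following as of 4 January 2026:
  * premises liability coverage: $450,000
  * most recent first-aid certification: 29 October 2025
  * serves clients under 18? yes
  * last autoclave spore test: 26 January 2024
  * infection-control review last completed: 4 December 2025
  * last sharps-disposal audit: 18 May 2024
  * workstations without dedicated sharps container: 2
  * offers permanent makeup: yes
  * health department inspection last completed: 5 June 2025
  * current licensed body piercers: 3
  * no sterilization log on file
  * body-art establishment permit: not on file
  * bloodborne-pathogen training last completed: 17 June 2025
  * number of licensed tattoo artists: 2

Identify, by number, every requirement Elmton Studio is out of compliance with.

1. premises liability coverage $450,000 ≥ $375,000 → met
2. health department inspection 213 days ago vs limit 180 → not met
3. infection-control review 31 days ago vs limit 45 → met
4. autoclave spore test 709 days ago vs limit 730 → met
5. first-aid certification 67 days ago vs limit 60 → not met
6. sterilization log absent → not met
7. licensed tattoo artists 2 < 3 → not met
8. condition 'offers permanent makeup' holds; licensed body piercers 3 ≥ 2 → met
9. condition 'serves clients under 18' holds; bloodborne-pathogen training 201 days ago vs limit 180 → not met
10. body-art establishment permit absent → not met
11. sharps-disposal audit 596 days ago vs limit 540 → not met
12. workstations without dedicated sharps container 2 > 0 → not met
Not met: 2, 5, 6, 7, 9, 10, 11, 12

2, 5, 6, 7, 9, 10, 11, 12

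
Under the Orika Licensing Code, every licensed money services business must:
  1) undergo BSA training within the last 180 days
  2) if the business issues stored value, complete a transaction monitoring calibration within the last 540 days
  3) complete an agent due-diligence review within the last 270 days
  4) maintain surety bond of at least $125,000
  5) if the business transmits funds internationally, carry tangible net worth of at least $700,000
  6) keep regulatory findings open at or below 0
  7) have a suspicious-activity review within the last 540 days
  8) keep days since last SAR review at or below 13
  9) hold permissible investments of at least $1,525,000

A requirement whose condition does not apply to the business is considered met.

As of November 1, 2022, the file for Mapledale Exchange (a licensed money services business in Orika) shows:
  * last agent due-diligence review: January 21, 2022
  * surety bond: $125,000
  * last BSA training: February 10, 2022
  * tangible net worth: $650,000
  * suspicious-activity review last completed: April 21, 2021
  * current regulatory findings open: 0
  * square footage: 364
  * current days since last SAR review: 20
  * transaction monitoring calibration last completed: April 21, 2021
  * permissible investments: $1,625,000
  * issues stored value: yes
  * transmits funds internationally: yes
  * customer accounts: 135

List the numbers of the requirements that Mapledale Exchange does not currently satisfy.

1, 2, 3, 5, 7, 8

1. BSA training 264 days ago vs limit 180 → not met
2. condition 'issues stored value' holds; transaction monitoring calibration 559 days ago vs limit 540 → not met
3. agent due-diligence review 284 days ago vs limit 270 → not met
4. surety bond $125,000 ≥ $125,000 → met
5. condition 'transmits funds internationally' holds; tangible net worth $650,000 < $700,000 → not met
6. regulatory findings open 0 ≤ 0 → met
7. suspicious-activity review 559 days ago vs limit 540 → not met
8. days since last SAR review 20 > 13 → not met
9. permissible investments $1,625,000 ≥ $1,525,000 → met
Not met: 1, 2, 3, 5, 7, 8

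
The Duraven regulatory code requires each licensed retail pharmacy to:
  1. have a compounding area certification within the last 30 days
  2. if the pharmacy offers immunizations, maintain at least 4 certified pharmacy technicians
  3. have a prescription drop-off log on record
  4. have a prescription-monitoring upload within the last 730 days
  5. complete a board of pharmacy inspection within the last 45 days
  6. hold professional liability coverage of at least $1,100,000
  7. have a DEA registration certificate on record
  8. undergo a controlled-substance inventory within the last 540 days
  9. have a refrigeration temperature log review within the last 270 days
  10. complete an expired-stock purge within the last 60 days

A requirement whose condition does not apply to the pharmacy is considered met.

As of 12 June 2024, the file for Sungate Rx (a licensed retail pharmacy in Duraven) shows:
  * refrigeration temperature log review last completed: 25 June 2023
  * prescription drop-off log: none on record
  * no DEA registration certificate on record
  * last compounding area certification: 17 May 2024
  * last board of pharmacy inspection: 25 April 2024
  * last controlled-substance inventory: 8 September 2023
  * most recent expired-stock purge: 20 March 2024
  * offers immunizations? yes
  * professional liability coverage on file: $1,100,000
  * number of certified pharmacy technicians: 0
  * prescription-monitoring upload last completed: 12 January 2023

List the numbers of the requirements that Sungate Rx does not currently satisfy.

2, 3, 5, 7, 9, 10

1. compounding area certification 26 days ago vs limit 30 → met
2. condition 'offers immunizations' holds; certified pharmacy technicians 0 < 4 → not met
3. prescription drop-off log absent → not met
4. prescription-monitoring upload 517 days ago vs limit 730 → met
5. board of pharmacy inspection 48 days ago vs limit 45 → not met
6. professional liability coverage $1,100,000 ≥ $1,100,000 → met
7. DEA registration certificate absent → not met
8. controlled-substance inventory 278 days ago vs limit 540 → met
9. refrigeration temperature log review 353 days ago vs limit 270 → not met
10. expired-stock purge 84 days ago vs limit 60 → not met
Not met: 2, 3, 5, 7, 9, 10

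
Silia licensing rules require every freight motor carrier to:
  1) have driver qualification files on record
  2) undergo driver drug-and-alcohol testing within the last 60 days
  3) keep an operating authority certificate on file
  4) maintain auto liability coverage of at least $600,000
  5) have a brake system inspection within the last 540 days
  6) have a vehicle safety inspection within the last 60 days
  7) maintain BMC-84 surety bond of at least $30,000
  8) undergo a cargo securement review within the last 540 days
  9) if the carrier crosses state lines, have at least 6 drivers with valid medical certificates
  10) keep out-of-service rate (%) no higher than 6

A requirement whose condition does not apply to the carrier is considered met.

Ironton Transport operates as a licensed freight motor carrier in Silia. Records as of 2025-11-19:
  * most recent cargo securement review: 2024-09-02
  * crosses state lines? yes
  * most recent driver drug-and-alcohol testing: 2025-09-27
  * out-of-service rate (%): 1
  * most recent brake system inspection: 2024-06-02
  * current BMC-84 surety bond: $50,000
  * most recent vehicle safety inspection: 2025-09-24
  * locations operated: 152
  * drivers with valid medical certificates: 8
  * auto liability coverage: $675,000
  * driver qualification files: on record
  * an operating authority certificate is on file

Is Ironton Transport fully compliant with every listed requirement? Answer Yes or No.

1. driver qualification files present → met
2. driver drug-and-alcohol testing 53 days ago vs limit 60 → met
3. operating authority certificate present → met
4. auto liability coverage $675,000 ≥ $600,000 → met
5. brake system inspection 535 days ago vs limit 540 → met
6. vehicle safety inspection 56 days ago vs limit 60 → met
7. BMC-84 surety bond $50,000 ≥ $30,000 → met
8. cargo securement review 443 days ago vs limit 540 → met
9. condition 'crosses state lines' holds; drivers with valid medical certificates 8 ≥ 6 → met
10. out-of-service rate (%) 1 ≤ 6 → met
All met.

Yes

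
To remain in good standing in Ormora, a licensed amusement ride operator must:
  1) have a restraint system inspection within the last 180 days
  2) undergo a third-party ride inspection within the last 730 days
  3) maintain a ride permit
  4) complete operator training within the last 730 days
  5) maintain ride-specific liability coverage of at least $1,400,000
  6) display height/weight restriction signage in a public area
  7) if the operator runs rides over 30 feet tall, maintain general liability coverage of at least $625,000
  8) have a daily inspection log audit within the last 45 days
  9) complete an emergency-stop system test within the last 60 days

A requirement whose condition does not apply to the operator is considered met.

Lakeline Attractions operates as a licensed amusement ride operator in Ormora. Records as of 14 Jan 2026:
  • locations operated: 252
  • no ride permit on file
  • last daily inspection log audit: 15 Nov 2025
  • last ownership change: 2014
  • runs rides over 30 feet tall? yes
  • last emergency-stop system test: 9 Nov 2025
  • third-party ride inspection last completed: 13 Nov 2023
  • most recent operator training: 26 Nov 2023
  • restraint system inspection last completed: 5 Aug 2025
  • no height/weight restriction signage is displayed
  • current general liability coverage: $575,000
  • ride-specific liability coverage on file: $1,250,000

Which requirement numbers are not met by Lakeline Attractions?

2, 3, 4, 5, 6, 7, 8, 9

1. restraint system inspection 162 days ago vs limit 180 → met
2. third-party ride inspection 793 days ago vs limit 730 → not met
3. ride permit absent → not met
4. operator training 780 days ago vs limit 730 → not met
5. ride-specific liability coverage $1,250,000 < $1,400,000 → not met
6. height/weight restriction signage absent → not met
7. condition 'runs rides over 30 feet tall' holds; general liability coverage $575,000 < $625,000 → not met
8. daily inspection log audit 60 days ago vs limit 45 → not met
9. emergency-stop system test 66 days ago vs limit 60 → not met
Not met: 2, 3, 4, 5, 6, 7, 8, 9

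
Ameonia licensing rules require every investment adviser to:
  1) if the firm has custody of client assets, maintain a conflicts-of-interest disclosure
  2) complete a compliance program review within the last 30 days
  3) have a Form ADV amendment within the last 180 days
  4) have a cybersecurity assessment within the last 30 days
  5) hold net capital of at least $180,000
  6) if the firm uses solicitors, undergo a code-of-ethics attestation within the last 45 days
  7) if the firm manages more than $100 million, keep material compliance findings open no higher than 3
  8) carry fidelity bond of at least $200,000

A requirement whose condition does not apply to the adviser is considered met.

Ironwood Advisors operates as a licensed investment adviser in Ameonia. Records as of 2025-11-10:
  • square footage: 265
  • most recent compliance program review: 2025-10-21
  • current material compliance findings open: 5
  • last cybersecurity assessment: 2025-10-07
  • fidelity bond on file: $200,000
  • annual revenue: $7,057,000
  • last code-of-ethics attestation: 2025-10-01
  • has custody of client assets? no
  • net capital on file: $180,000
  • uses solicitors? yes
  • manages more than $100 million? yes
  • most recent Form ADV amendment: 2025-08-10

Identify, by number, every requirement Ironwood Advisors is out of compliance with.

1. condition 'has custody of client assets' does not hold → requirement n/a → met
2. compliance program review 20 days ago vs limit 30 → met
3. Form ADV amendment 92 days ago vs limit 180 → met
4. cybersecurity assessment 34 days ago vs limit 30 → not met
5. net capital $180,000 ≥ $180,000 → met
6. condition 'uses solicitors' holds; code-of-ethics attestation 40 days ago vs limit 45 → met
7. condition 'manages more than $100 million' holds; material compliance findings open 5 > 3 → not met
8. fidelity bond $200,000 ≥ $200,000 → met
Not met: 4, 7

4, 7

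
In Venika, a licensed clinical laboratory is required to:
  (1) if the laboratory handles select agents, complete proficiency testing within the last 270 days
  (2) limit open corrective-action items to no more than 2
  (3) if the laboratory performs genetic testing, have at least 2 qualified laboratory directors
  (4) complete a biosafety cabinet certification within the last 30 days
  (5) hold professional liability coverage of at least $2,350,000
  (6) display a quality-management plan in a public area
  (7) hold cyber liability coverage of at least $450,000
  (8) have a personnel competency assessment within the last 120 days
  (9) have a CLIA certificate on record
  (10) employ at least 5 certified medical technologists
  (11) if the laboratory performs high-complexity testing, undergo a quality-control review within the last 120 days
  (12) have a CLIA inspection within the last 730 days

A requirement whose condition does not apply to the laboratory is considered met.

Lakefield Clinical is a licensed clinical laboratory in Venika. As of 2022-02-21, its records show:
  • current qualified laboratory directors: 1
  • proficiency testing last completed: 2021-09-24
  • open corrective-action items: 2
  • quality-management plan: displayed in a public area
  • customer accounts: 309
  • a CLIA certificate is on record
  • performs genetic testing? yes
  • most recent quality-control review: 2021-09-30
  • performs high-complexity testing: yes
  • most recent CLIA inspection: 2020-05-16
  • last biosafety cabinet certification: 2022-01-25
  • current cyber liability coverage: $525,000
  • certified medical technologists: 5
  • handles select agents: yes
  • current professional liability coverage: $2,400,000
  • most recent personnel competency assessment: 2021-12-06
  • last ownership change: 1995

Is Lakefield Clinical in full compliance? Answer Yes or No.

1. condition 'handles select agents' holds; proficiency testing 150 days ago vs limit 270 → met
2. open corrective-action items 2 ≤ 2 → met
3. condition 'performs genetic testing' holds; qualified laboratory directors 1 < 2 → not met
4. biosafety cabinet certification 27 days ago vs limit 30 → met
5. professional liability coverage $2,400,000 ≥ $2,350,000 → met
6. quality-management plan present → met
7. cyber liability coverage $525,000 ≥ $450,000 → met
8. personnel competency assessment 77 days ago vs limit 120 → met
9. CLIA certificate present → met
10. certified medical technologists 5 ≥ 5 → met
11. condition 'performs high-complexity testing' holds; quality-control review 144 days ago vs limit 120 → not met
12. CLIA inspection 646 days ago vs limit 730 → met
Not met: 3, 11

No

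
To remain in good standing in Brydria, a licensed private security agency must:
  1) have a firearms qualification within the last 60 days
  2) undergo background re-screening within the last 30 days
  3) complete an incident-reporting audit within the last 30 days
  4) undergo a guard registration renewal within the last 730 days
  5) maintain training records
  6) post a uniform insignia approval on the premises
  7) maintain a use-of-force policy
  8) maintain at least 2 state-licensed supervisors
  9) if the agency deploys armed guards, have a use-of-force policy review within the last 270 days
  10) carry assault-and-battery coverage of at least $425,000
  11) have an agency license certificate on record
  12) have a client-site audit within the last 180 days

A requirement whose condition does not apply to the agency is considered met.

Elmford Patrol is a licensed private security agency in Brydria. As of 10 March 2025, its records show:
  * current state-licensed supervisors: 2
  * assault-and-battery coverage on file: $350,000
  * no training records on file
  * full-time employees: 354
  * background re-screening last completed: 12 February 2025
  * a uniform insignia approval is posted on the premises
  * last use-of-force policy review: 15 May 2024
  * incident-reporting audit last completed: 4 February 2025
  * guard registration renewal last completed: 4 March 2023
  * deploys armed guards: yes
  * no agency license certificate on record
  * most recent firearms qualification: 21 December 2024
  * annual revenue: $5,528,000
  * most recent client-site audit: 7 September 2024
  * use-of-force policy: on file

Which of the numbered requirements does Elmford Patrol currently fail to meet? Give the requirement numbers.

1, 3, 4, 5, 9, 10, 11, 12

1. firearms qualification 79 days ago vs limit 60 → not met
2. background re-screening 26 days ago vs limit 30 → met
3. incident-reporting audit 34 days ago vs limit 30 → not met
4. guard registration renewal 737 days ago vs limit 730 → not met
5. training records absent → not met
6. uniform insignia approval present → met
7. use-of-force policy present → met
8. state-licensed supervisors 2 ≥ 2 → met
9. condition 'deploys armed guards' holds; use-of-force policy review 299 days ago vs limit 270 → not met
10. assault-and-battery coverage $350,000 < $425,000 → not met
11. agency license certificate absent → not met
12. client-site audit 184 days ago vs limit 180 → not met
Not met: 1, 3, 4, 5, 9, 10, 11, 12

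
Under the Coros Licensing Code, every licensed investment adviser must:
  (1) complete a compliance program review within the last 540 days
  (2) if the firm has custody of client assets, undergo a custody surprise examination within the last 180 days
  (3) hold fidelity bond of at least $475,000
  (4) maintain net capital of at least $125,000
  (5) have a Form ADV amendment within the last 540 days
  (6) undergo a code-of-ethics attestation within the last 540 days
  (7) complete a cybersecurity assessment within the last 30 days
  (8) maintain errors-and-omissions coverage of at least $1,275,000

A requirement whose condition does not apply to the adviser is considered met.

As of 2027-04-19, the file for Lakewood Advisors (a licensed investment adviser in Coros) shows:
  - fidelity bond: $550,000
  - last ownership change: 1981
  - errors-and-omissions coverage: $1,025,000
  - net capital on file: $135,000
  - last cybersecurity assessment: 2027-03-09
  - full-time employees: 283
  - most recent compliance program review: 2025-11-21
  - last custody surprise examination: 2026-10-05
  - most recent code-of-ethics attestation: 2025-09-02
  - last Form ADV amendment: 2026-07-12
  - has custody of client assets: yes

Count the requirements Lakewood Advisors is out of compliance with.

4

1. compliance program review 514 days ago vs limit 540 → met
2. condition 'has custody of client assets' holds; custody surprise examination 196 days ago vs limit 180 → not met
3. fidelity bond $550,000 ≥ $475,000 → met
4. net capital $135,000 ≥ $125,000 → met
5. Form ADV amendment 281 days ago vs limit 540 → met
6. code-of-ethics attestation 594 days ago vs limit 540 → not met
7. cybersecurity assessment 41 days ago vs limit 30 → not met
8. errors-and-omissions coverage $1,025,000 < $1,275,000 → not met
Not met: 4 of 8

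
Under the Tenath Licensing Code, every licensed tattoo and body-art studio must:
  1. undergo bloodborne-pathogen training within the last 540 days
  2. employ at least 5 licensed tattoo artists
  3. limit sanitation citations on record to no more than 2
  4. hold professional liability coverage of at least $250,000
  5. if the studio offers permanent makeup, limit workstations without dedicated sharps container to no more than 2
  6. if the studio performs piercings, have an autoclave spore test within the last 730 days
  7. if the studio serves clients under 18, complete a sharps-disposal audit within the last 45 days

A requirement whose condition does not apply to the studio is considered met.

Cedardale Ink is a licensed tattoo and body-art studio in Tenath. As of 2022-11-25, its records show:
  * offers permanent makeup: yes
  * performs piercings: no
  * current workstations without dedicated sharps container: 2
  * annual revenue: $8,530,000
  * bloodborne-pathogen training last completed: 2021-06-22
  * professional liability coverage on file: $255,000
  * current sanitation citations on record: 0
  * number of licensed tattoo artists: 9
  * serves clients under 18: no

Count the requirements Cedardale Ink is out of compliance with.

1. bloodborne-pathogen training 521 days ago vs limit 540 → met
2. licensed tattoo artists 9 ≥ 5 → met
3. sanitation citations on record 0 ≤ 2 → met
4. professional liability coverage $255,000 ≥ $250,000 → met
5. condition 'offers permanent makeup' holds; workstations without dedicated sharps container 2 ≤ 2 → met
6. condition 'performs piercings' does not hold → requirement n/a → met
7. condition 'serves clients under 18' does not hold → requirement n/a → met
Not met: 0 of 7

0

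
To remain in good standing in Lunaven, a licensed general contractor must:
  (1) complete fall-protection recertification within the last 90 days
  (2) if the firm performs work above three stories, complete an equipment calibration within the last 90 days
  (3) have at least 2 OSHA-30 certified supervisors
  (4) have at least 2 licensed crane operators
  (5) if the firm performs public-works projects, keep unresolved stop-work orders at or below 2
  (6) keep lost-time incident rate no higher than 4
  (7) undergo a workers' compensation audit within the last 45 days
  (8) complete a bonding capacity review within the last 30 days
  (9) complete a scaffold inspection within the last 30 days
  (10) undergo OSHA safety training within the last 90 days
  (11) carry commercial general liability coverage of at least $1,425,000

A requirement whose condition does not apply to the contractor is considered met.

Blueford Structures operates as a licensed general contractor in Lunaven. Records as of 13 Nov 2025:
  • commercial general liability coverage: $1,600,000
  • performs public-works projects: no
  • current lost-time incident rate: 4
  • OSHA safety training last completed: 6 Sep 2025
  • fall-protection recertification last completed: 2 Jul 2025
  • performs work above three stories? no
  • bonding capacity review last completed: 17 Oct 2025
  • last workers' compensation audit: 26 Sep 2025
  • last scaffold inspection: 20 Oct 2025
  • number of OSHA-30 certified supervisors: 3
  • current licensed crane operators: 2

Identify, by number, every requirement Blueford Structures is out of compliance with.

1, 7

1. fall-protection recertification 134 days ago vs limit 90 → not met
2. condition 'performs work above three stories' does not hold → requirement n/a → met
3. OSHA-30 certified supervisors 3 ≥ 2 → met
4. licensed crane operators 2 ≥ 2 → met
5. condition 'performs public-works projects' does not hold → requirement n/a → met
6. lost-time incident rate 4 ≤ 4 → met
7. workers' compensation audit 48 days ago vs limit 45 → not met
8. bonding capacity review 27 days ago vs limit 30 → met
9. scaffold inspection 24 days ago vs limit 30 → met
10. OSHA safety training 68 days ago vs limit 90 → met
11. commercial general liability coverage $1,600,000 ≥ $1,425,000 → met
Not met: 1, 7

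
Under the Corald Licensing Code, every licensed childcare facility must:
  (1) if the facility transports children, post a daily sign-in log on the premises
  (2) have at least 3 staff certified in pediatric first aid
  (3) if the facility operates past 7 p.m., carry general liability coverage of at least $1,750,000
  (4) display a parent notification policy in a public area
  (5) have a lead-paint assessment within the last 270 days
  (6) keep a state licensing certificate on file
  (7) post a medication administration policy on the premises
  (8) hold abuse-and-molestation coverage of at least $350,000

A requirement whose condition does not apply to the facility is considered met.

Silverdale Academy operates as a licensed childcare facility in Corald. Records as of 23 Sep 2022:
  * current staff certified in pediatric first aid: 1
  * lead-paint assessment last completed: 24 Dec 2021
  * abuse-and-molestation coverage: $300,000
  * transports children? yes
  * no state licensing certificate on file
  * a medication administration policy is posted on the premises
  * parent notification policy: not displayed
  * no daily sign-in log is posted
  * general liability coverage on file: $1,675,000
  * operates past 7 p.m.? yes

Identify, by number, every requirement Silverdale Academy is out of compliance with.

1. condition 'transports children' holds; daily sign-in log absent → not met
2. staff certified in pediatric first aid 1 < 3 → not met
3. condition 'operates past 7 p.m.' holds; general liability coverage $1,675,000 < $1,750,000 → not met
4. parent notification policy absent → not met
5. lead-paint assessment 273 days ago vs limit 270 → not met
6. state licensing certificate absent → not met
7. medication administration policy present → met
8. abuse-and-molestation coverage $300,000 < $350,000 → not met
Not met: 1, 2, 3, 4, 5, 6, 8

1, 2, 3, 4, 5, 6, 8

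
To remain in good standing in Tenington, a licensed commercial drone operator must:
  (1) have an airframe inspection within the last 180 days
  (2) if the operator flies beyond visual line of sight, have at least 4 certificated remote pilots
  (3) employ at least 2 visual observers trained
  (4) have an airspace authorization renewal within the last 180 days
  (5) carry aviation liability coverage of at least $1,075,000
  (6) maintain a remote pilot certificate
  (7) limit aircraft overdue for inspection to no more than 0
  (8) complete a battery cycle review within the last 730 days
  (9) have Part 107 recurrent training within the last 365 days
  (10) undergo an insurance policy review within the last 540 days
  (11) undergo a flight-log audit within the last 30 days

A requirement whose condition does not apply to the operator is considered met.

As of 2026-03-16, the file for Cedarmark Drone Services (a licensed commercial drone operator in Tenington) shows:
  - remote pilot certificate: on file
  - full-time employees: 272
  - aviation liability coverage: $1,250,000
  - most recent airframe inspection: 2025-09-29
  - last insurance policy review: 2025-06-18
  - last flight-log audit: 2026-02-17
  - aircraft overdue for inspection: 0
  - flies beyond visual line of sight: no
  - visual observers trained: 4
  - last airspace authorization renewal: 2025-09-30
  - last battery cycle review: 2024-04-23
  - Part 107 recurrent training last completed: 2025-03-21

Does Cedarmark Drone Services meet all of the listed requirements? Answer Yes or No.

Yes

1. airframe inspection 168 days ago vs limit 180 → met
2. condition 'flies beyond visual line of sight' does not hold → requirement n/a → met
3. visual observers trained 4 ≥ 2 → met
4. airspace authorization renewal 167 days ago vs limit 180 → met
5. aviation liability coverage $1,250,000 ≥ $1,075,000 → met
6. remote pilot certificate present → met
7. aircraft overdue for inspection 0 ≤ 0 → met
8. battery cycle review 692 days ago vs limit 730 → met
9. Part 107 recurrent training 360 days ago vs limit 365 → met
10. insurance policy review 271 days ago vs limit 540 → met
11. flight-log audit 27 days ago vs limit 30 → met
All met.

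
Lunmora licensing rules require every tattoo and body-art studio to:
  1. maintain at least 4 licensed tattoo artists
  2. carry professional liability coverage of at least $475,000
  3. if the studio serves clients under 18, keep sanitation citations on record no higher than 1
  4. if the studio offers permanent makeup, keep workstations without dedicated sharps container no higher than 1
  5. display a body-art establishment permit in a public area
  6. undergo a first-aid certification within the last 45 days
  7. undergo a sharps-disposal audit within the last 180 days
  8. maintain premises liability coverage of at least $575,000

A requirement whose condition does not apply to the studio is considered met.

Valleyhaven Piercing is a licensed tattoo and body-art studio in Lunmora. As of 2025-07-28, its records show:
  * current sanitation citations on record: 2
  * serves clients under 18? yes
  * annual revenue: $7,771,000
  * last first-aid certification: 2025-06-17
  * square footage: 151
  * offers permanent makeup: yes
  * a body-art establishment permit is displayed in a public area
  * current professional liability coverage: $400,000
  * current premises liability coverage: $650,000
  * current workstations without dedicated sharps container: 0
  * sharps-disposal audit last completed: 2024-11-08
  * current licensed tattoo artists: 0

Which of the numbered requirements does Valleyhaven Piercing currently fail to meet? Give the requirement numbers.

1. licensed tattoo artists 0 < 4 → not met
2. professional liability coverage $400,000 < $475,000 → not met
3. condition 'serves clients under 18' holds; sanitation citations on record 2 > 1 → not met
4. condition 'offers permanent makeup' holds; workstations without dedicated sharps container 0 ≤ 1 → met
5. body-art establishment permit present → met
6. first-aid certification 41 days ago vs limit 45 → met
7. sharps-disposal audit 262 days ago vs limit 180 → not met
8. premises liability coverage $650,000 ≥ $575,000 → met
Not met: 1, 2, 3, 7

1, 2, 3, 7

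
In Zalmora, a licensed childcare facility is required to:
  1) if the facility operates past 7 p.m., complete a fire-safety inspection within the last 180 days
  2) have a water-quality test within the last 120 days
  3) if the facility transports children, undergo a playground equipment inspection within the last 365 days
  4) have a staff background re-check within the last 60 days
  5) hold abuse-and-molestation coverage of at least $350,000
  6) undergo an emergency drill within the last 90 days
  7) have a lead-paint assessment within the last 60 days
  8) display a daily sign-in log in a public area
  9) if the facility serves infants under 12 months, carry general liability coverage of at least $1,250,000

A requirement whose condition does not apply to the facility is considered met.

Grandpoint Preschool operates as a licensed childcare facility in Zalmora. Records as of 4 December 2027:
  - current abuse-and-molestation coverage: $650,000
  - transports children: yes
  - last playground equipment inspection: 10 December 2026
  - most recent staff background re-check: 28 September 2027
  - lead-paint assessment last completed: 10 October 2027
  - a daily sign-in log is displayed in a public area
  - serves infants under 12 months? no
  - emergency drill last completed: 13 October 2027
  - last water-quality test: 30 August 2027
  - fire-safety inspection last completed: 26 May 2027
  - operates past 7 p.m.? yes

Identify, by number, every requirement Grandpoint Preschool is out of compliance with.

1, 4

1. condition 'operates past 7 p.m.' holds; fire-safety inspection 192 days ago vs limit 180 → not met
2. water-quality test 96 days ago vs limit 120 → met
3. condition 'transports children' holds; playground equipment inspection 359 days ago vs limit 365 → met
4. staff background re-check 67 days ago vs limit 60 → not met
5. abuse-and-molestation coverage $650,000 ≥ $350,000 → met
6. emergency drill 52 days ago vs limit 90 → met
7. lead-paint assessment 55 days ago vs limit 60 → met
8. daily sign-in log present → met
9. condition 'serves infants under 12 months' does not hold → requirement n/a → met
Not met: 1, 4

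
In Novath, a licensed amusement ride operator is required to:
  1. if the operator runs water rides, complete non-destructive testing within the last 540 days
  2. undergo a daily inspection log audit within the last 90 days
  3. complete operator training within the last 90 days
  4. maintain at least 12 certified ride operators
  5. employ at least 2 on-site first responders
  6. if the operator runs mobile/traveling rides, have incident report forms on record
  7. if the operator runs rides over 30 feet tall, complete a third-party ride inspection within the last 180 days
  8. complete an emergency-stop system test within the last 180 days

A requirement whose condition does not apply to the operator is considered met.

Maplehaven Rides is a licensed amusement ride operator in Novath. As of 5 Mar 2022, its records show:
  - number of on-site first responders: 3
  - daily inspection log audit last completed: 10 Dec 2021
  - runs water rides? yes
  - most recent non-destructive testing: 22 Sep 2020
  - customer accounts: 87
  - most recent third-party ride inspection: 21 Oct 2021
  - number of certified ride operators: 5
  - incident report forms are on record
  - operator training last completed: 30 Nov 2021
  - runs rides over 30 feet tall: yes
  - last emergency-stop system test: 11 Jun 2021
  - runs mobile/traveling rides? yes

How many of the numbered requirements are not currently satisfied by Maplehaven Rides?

3

1. condition 'runs water rides' holds; non-destructive testing 529 days ago vs limit 540 → met
2. daily inspection log audit 85 days ago vs limit 90 → met
3. operator training 95 days ago vs limit 90 → not met
4. certified ride operators 5 < 12 → not met
5. on-site first responders 3 ≥ 2 → met
6. condition 'runs mobile/traveling rides' holds; incident report forms present → met
7. condition 'runs rides over 30 feet tall' holds; third-party ride inspection 135 days ago vs limit 180 → met
8. emergency-stop system test 267 days ago vs limit 180 → not met
Not met: 3 of 8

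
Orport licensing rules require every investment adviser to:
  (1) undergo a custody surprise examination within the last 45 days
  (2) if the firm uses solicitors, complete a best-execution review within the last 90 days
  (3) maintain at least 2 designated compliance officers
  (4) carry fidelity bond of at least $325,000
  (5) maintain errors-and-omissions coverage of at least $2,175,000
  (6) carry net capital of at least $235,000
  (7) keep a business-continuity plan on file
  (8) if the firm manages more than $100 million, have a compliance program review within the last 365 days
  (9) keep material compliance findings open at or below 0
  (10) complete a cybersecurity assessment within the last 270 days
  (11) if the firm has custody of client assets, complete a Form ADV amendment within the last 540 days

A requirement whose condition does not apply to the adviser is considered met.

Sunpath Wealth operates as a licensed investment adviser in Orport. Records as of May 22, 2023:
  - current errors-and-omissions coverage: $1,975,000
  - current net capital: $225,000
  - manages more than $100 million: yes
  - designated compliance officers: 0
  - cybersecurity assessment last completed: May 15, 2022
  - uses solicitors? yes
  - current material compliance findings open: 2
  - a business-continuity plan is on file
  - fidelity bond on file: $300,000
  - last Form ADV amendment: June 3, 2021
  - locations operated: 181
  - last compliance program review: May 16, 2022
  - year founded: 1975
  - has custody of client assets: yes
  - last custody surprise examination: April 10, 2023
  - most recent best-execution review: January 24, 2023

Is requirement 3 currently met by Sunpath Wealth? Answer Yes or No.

No

3. designated compliance officers 0 < 2 → not met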